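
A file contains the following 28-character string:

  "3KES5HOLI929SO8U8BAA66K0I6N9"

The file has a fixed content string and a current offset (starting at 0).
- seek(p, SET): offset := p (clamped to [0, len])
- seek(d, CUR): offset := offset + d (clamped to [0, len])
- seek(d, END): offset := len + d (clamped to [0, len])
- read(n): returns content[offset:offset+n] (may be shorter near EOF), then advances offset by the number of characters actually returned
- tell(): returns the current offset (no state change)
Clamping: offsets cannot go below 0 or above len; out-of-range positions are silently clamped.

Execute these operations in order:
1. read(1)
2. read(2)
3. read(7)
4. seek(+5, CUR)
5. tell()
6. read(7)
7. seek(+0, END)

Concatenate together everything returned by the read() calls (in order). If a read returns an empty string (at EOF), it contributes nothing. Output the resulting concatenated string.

Answer: 3KES5HOLI9U8BAA66

Derivation:
After 1 (read(1)): returned '3', offset=1
After 2 (read(2)): returned 'KE', offset=3
After 3 (read(7)): returned 'S5HOLI9', offset=10
After 4 (seek(+5, CUR)): offset=15
After 5 (tell()): offset=15
After 6 (read(7)): returned 'U8BAA66', offset=22
After 7 (seek(+0, END)): offset=28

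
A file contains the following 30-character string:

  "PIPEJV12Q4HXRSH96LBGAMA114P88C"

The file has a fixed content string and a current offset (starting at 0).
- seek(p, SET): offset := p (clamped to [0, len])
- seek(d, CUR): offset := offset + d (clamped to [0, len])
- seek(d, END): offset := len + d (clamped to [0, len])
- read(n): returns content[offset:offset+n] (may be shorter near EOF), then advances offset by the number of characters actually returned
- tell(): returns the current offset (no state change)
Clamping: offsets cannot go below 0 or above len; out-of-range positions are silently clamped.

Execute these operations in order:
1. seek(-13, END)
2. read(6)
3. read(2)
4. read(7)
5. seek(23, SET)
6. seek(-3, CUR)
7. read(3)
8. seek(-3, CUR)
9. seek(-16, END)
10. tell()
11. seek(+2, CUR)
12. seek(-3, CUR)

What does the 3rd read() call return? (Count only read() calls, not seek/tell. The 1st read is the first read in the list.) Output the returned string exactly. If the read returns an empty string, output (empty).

After 1 (seek(-13, END)): offset=17
After 2 (read(6)): returned 'LBGAMA', offset=23
After 3 (read(2)): returned '11', offset=25
After 4 (read(7)): returned '4P88C', offset=30
After 5 (seek(23, SET)): offset=23
After 6 (seek(-3, CUR)): offset=20
After 7 (read(3)): returned 'AMA', offset=23
After 8 (seek(-3, CUR)): offset=20
After 9 (seek(-16, END)): offset=14
After 10 (tell()): offset=14
After 11 (seek(+2, CUR)): offset=16
After 12 (seek(-3, CUR)): offset=13

Answer: 4P88C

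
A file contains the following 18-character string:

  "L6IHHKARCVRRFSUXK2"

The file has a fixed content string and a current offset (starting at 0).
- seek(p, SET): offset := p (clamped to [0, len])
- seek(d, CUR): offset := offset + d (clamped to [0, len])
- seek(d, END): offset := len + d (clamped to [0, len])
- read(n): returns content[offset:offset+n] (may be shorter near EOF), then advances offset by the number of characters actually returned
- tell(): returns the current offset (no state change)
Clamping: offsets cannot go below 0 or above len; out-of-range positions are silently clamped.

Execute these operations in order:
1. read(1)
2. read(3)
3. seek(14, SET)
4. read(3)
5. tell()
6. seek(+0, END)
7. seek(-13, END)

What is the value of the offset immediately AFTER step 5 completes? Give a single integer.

After 1 (read(1)): returned 'L', offset=1
After 2 (read(3)): returned '6IH', offset=4
After 3 (seek(14, SET)): offset=14
After 4 (read(3)): returned 'UXK', offset=17
After 5 (tell()): offset=17

Answer: 17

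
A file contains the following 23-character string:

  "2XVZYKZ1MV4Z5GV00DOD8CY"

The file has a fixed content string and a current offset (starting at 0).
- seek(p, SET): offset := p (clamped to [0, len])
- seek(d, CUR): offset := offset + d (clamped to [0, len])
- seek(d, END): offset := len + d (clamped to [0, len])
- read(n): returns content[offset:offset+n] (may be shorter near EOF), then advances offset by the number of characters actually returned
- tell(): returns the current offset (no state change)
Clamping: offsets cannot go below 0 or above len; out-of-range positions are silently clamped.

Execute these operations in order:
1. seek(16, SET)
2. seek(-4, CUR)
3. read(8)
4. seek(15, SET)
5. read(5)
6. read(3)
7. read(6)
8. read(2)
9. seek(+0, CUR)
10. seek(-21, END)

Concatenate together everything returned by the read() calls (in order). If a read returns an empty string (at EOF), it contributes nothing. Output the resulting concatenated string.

After 1 (seek(16, SET)): offset=16
After 2 (seek(-4, CUR)): offset=12
After 3 (read(8)): returned '5GV00DOD', offset=20
After 4 (seek(15, SET)): offset=15
After 5 (read(5)): returned '00DOD', offset=20
After 6 (read(3)): returned '8CY', offset=23
After 7 (read(6)): returned '', offset=23
After 8 (read(2)): returned '', offset=23
After 9 (seek(+0, CUR)): offset=23
After 10 (seek(-21, END)): offset=2

Answer: 5GV00DOD00DOD8CY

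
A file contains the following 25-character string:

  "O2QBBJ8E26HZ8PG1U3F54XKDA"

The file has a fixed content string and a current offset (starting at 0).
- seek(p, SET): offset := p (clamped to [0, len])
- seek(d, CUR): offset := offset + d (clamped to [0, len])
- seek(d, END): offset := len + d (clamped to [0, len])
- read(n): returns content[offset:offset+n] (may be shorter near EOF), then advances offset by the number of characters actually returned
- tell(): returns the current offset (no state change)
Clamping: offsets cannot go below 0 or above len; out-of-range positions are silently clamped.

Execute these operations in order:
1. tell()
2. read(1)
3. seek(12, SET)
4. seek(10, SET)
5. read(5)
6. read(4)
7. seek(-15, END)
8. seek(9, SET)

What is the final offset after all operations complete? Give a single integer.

After 1 (tell()): offset=0
After 2 (read(1)): returned 'O', offset=1
After 3 (seek(12, SET)): offset=12
After 4 (seek(10, SET)): offset=10
After 5 (read(5)): returned 'HZ8PG', offset=15
After 6 (read(4)): returned '1U3F', offset=19
After 7 (seek(-15, END)): offset=10
After 8 (seek(9, SET)): offset=9

Answer: 9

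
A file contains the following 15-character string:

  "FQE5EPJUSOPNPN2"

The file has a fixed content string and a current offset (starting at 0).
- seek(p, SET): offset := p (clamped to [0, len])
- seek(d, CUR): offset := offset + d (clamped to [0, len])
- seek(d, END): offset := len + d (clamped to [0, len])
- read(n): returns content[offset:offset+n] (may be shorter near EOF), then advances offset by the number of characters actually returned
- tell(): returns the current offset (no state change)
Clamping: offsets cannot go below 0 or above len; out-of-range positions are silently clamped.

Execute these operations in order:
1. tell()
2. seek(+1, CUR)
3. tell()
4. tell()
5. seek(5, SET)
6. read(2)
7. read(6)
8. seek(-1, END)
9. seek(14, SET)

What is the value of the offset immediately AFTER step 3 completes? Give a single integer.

Answer: 1

Derivation:
After 1 (tell()): offset=0
After 2 (seek(+1, CUR)): offset=1
After 3 (tell()): offset=1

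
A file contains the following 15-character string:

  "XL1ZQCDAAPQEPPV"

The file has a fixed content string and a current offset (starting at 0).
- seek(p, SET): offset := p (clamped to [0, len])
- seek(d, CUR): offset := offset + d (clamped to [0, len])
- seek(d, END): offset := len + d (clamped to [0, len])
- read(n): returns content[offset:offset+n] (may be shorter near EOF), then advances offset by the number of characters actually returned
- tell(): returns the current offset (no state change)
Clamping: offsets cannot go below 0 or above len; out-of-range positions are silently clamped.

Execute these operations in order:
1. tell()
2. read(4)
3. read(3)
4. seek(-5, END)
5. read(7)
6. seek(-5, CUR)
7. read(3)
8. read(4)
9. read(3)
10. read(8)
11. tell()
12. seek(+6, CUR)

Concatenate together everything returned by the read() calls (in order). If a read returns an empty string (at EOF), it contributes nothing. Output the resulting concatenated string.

Answer: XL1ZQCDQEPPVQEPPV

Derivation:
After 1 (tell()): offset=0
After 2 (read(4)): returned 'XL1Z', offset=4
After 3 (read(3)): returned 'QCD', offset=7
After 4 (seek(-5, END)): offset=10
After 5 (read(7)): returned 'QEPPV', offset=15
After 6 (seek(-5, CUR)): offset=10
After 7 (read(3)): returned 'QEP', offset=13
After 8 (read(4)): returned 'PV', offset=15
After 9 (read(3)): returned '', offset=15
After 10 (read(8)): returned '', offset=15
After 11 (tell()): offset=15
After 12 (seek(+6, CUR)): offset=15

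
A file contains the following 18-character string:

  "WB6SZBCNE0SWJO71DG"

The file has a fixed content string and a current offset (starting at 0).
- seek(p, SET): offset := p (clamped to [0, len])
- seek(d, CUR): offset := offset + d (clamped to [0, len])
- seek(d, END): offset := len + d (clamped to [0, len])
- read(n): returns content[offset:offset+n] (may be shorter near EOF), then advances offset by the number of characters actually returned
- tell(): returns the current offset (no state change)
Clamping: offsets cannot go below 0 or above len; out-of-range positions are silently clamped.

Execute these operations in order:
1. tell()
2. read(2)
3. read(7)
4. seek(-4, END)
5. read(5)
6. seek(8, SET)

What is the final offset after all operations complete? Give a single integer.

Answer: 8

Derivation:
After 1 (tell()): offset=0
After 2 (read(2)): returned 'WB', offset=2
After 3 (read(7)): returned '6SZBCNE', offset=9
After 4 (seek(-4, END)): offset=14
After 5 (read(5)): returned '71DG', offset=18
After 6 (seek(8, SET)): offset=8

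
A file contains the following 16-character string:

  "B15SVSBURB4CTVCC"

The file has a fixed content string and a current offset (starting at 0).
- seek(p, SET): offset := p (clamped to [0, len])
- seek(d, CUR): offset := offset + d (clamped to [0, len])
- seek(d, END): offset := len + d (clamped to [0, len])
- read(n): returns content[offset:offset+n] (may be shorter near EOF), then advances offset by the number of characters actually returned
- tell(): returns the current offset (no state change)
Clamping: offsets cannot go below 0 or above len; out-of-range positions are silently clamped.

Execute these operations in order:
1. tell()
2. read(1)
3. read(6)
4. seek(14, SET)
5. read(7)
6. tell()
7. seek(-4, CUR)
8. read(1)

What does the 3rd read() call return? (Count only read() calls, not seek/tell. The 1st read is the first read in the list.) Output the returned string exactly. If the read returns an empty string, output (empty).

After 1 (tell()): offset=0
After 2 (read(1)): returned 'B', offset=1
After 3 (read(6)): returned '15SVSB', offset=7
After 4 (seek(14, SET)): offset=14
After 5 (read(7)): returned 'CC', offset=16
After 6 (tell()): offset=16
After 7 (seek(-4, CUR)): offset=12
After 8 (read(1)): returned 'T', offset=13

Answer: CC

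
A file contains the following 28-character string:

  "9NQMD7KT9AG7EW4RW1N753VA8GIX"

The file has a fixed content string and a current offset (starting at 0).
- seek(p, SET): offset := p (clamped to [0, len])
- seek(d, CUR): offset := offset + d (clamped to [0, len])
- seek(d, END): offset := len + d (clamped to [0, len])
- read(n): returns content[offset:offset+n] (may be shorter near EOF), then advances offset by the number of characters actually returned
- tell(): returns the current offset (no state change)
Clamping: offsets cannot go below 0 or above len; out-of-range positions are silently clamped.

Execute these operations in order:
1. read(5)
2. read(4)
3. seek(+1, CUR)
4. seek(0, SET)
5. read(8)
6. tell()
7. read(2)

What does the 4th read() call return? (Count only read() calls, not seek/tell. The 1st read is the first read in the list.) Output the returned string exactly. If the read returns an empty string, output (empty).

Answer: 9A

Derivation:
After 1 (read(5)): returned '9NQMD', offset=5
After 2 (read(4)): returned '7KT9', offset=9
After 3 (seek(+1, CUR)): offset=10
After 4 (seek(0, SET)): offset=0
After 5 (read(8)): returned '9NQMD7KT', offset=8
After 6 (tell()): offset=8
After 7 (read(2)): returned '9A', offset=10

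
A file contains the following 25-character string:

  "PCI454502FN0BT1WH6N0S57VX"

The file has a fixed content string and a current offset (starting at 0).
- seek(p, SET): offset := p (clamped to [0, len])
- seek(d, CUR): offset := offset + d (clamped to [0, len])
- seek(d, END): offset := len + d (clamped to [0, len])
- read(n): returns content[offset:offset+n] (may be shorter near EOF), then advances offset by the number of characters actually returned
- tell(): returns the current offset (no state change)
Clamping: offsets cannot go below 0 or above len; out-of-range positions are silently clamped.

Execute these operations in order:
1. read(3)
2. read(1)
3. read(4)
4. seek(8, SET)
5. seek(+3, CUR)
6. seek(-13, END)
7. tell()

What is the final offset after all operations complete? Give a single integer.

Answer: 12

Derivation:
After 1 (read(3)): returned 'PCI', offset=3
After 2 (read(1)): returned '4', offset=4
After 3 (read(4)): returned '5450', offset=8
After 4 (seek(8, SET)): offset=8
After 5 (seek(+3, CUR)): offset=11
After 6 (seek(-13, END)): offset=12
After 7 (tell()): offset=12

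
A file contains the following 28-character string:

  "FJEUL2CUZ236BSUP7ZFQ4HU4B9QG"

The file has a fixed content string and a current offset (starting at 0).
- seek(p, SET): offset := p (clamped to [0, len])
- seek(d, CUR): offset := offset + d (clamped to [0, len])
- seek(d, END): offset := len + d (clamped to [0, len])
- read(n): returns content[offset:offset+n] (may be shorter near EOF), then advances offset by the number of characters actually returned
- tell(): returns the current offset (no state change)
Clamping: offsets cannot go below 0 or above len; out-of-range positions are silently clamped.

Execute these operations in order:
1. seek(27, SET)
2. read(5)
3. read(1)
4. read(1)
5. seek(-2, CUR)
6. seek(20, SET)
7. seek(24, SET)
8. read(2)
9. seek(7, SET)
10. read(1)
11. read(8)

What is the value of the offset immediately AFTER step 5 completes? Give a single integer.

Answer: 26

Derivation:
After 1 (seek(27, SET)): offset=27
After 2 (read(5)): returned 'G', offset=28
After 3 (read(1)): returned '', offset=28
After 4 (read(1)): returned '', offset=28
After 5 (seek(-2, CUR)): offset=26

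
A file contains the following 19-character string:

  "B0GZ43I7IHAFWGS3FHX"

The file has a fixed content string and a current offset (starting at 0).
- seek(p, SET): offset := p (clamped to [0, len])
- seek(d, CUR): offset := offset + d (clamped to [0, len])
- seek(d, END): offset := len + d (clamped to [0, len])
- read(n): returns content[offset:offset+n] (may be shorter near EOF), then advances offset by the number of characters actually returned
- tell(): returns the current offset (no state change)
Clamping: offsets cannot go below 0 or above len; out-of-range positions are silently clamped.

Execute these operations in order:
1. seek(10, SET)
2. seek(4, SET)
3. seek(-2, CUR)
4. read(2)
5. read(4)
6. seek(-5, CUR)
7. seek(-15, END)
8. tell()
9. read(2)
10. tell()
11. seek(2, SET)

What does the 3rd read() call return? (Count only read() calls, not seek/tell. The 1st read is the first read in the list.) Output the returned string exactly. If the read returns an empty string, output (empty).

Answer: 43

Derivation:
After 1 (seek(10, SET)): offset=10
After 2 (seek(4, SET)): offset=4
After 3 (seek(-2, CUR)): offset=2
After 4 (read(2)): returned 'GZ', offset=4
After 5 (read(4)): returned '43I7', offset=8
After 6 (seek(-5, CUR)): offset=3
After 7 (seek(-15, END)): offset=4
After 8 (tell()): offset=4
After 9 (read(2)): returned '43', offset=6
After 10 (tell()): offset=6
After 11 (seek(2, SET)): offset=2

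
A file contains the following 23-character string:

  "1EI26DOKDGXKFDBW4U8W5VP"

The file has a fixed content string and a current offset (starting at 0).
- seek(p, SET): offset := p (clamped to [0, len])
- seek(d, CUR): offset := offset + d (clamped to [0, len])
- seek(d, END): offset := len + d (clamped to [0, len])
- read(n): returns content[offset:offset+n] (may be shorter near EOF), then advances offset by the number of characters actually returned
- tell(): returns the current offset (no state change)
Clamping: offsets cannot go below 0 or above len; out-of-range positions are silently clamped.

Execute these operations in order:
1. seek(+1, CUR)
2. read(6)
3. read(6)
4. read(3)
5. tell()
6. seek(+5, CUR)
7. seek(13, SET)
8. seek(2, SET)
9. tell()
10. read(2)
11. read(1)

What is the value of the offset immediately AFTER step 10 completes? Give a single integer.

Answer: 4

Derivation:
After 1 (seek(+1, CUR)): offset=1
After 2 (read(6)): returned 'EI26DO', offset=7
After 3 (read(6)): returned 'KDGXKF', offset=13
After 4 (read(3)): returned 'DBW', offset=16
After 5 (tell()): offset=16
After 6 (seek(+5, CUR)): offset=21
After 7 (seek(13, SET)): offset=13
After 8 (seek(2, SET)): offset=2
After 9 (tell()): offset=2
After 10 (read(2)): returned 'I2', offset=4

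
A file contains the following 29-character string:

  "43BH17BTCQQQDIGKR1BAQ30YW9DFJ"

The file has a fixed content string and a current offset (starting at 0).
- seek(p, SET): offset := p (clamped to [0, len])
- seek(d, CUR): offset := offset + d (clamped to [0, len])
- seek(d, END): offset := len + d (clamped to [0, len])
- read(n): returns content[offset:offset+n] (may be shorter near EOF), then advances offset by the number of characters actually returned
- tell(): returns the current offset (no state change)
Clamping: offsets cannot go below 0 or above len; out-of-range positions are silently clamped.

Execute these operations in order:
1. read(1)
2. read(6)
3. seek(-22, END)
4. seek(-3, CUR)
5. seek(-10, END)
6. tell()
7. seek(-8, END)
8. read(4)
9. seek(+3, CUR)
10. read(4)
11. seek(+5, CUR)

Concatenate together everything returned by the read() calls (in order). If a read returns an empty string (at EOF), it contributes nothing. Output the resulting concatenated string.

Answer: 43BH17B30YWJ

Derivation:
After 1 (read(1)): returned '4', offset=1
After 2 (read(6)): returned '3BH17B', offset=7
After 3 (seek(-22, END)): offset=7
After 4 (seek(-3, CUR)): offset=4
After 5 (seek(-10, END)): offset=19
After 6 (tell()): offset=19
After 7 (seek(-8, END)): offset=21
After 8 (read(4)): returned '30YW', offset=25
After 9 (seek(+3, CUR)): offset=28
After 10 (read(4)): returned 'J', offset=29
After 11 (seek(+5, CUR)): offset=29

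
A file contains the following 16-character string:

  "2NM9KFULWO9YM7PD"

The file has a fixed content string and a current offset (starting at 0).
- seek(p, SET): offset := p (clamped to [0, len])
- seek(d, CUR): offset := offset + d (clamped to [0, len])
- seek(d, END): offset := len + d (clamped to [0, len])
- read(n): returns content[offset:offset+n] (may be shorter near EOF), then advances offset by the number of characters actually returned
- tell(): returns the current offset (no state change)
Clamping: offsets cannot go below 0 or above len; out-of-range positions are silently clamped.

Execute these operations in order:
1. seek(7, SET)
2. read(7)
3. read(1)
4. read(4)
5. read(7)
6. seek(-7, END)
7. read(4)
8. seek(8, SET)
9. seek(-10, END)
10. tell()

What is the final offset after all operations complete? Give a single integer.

Answer: 6

Derivation:
After 1 (seek(7, SET)): offset=7
After 2 (read(7)): returned 'LWO9YM7', offset=14
After 3 (read(1)): returned 'P', offset=15
After 4 (read(4)): returned 'D', offset=16
After 5 (read(7)): returned '', offset=16
After 6 (seek(-7, END)): offset=9
After 7 (read(4)): returned 'O9YM', offset=13
After 8 (seek(8, SET)): offset=8
After 9 (seek(-10, END)): offset=6
After 10 (tell()): offset=6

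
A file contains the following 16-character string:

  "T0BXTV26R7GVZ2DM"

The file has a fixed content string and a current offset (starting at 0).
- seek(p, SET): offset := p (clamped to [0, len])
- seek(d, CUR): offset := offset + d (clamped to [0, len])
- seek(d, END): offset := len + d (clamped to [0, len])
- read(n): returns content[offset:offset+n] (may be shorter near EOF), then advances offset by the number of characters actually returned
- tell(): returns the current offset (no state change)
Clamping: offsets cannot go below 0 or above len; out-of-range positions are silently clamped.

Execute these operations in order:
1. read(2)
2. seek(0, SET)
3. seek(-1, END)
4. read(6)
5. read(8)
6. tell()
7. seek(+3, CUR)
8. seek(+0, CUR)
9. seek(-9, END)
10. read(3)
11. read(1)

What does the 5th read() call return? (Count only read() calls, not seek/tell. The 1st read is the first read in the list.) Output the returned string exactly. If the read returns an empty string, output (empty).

After 1 (read(2)): returned 'T0', offset=2
After 2 (seek(0, SET)): offset=0
After 3 (seek(-1, END)): offset=15
After 4 (read(6)): returned 'M', offset=16
After 5 (read(8)): returned '', offset=16
After 6 (tell()): offset=16
After 7 (seek(+3, CUR)): offset=16
After 8 (seek(+0, CUR)): offset=16
After 9 (seek(-9, END)): offset=7
After 10 (read(3)): returned '6R7', offset=10
After 11 (read(1)): returned 'G', offset=11

Answer: G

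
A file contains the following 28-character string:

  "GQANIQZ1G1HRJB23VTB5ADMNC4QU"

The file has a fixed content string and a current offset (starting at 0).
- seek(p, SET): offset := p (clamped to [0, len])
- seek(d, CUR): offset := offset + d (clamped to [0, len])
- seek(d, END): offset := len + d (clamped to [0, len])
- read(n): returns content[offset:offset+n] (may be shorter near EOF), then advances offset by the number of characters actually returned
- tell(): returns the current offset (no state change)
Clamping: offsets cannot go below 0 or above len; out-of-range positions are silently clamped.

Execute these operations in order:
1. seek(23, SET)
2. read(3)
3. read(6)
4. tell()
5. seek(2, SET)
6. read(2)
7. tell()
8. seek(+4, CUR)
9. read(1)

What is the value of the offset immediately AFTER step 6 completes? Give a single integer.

After 1 (seek(23, SET)): offset=23
After 2 (read(3)): returned 'NC4', offset=26
After 3 (read(6)): returned 'QU', offset=28
After 4 (tell()): offset=28
After 5 (seek(2, SET)): offset=2
After 6 (read(2)): returned 'AN', offset=4

Answer: 4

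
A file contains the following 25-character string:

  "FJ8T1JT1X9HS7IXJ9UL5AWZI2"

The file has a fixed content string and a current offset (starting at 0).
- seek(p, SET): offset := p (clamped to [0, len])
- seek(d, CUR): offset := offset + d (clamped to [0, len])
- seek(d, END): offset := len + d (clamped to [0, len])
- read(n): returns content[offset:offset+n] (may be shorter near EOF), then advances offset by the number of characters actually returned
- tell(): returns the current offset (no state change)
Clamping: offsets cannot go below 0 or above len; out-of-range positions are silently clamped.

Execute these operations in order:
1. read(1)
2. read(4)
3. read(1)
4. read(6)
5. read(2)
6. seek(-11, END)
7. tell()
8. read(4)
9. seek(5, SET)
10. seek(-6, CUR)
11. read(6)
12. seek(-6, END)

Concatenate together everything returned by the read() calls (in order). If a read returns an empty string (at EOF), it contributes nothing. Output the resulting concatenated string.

Answer: FJ8T1JT1X9HS7IXJ9UFJ8T1J

Derivation:
After 1 (read(1)): returned 'F', offset=1
After 2 (read(4)): returned 'J8T1', offset=5
After 3 (read(1)): returned 'J', offset=6
After 4 (read(6)): returned 'T1X9HS', offset=12
After 5 (read(2)): returned '7I', offset=14
After 6 (seek(-11, END)): offset=14
After 7 (tell()): offset=14
After 8 (read(4)): returned 'XJ9U', offset=18
After 9 (seek(5, SET)): offset=5
After 10 (seek(-6, CUR)): offset=0
After 11 (read(6)): returned 'FJ8T1J', offset=6
After 12 (seek(-6, END)): offset=19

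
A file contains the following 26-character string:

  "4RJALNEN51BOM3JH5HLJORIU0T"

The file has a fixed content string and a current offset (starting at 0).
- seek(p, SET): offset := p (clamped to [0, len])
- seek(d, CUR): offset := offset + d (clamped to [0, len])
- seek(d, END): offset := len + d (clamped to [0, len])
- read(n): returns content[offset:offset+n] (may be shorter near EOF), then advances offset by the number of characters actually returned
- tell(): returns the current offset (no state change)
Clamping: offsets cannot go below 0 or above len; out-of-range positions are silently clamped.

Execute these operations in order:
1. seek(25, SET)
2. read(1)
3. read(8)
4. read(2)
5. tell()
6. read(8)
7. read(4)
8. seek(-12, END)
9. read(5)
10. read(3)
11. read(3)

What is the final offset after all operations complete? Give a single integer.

After 1 (seek(25, SET)): offset=25
After 2 (read(1)): returned 'T', offset=26
After 3 (read(8)): returned '', offset=26
After 4 (read(2)): returned '', offset=26
After 5 (tell()): offset=26
After 6 (read(8)): returned '', offset=26
After 7 (read(4)): returned '', offset=26
After 8 (seek(-12, END)): offset=14
After 9 (read(5)): returned 'JH5HL', offset=19
After 10 (read(3)): returned 'JOR', offset=22
After 11 (read(3)): returned 'IU0', offset=25

Answer: 25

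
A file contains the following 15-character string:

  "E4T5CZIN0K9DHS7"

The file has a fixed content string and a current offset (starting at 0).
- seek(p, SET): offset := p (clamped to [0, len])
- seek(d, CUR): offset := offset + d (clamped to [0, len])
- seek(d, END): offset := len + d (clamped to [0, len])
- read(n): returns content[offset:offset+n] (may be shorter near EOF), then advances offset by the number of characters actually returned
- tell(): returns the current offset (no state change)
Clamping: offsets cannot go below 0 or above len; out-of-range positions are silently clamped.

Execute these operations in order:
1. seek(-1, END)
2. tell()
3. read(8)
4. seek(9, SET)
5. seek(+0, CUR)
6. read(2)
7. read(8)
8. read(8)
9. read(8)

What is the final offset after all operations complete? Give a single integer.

Answer: 15

Derivation:
After 1 (seek(-1, END)): offset=14
After 2 (tell()): offset=14
After 3 (read(8)): returned '7', offset=15
After 4 (seek(9, SET)): offset=9
After 5 (seek(+0, CUR)): offset=9
After 6 (read(2)): returned 'K9', offset=11
After 7 (read(8)): returned 'DHS7', offset=15
After 8 (read(8)): returned '', offset=15
After 9 (read(8)): returned '', offset=15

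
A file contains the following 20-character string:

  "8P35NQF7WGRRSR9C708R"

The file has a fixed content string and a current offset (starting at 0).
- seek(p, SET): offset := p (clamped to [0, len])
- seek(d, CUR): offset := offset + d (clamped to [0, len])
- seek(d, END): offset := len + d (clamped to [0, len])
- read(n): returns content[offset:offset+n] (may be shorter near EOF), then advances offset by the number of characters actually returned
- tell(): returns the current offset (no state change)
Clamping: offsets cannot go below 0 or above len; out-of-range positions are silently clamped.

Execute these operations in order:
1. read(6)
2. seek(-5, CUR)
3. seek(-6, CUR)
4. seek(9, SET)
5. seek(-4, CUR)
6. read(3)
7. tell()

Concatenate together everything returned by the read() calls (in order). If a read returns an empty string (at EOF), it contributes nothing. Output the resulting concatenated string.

After 1 (read(6)): returned '8P35NQ', offset=6
After 2 (seek(-5, CUR)): offset=1
After 3 (seek(-6, CUR)): offset=0
After 4 (seek(9, SET)): offset=9
After 5 (seek(-4, CUR)): offset=5
After 6 (read(3)): returned 'QF7', offset=8
After 7 (tell()): offset=8

Answer: 8P35NQQF7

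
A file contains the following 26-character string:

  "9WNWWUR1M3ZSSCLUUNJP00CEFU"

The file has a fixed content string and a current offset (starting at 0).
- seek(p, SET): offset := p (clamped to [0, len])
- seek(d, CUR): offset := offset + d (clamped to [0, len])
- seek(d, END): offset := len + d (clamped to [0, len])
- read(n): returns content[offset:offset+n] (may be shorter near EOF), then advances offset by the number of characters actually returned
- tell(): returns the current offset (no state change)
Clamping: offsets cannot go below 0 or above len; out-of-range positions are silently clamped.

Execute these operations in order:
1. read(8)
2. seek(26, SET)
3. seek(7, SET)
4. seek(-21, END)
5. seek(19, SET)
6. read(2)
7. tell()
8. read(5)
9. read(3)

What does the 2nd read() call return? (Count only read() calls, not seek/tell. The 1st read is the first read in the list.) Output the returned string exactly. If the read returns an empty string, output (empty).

Answer: P0

Derivation:
After 1 (read(8)): returned '9WNWWUR1', offset=8
After 2 (seek(26, SET)): offset=26
After 3 (seek(7, SET)): offset=7
After 4 (seek(-21, END)): offset=5
After 5 (seek(19, SET)): offset=19
After 6 (read(2)): returned 'P0', offset=21
After 7 (tell()): offset=21
After 8 (read(5)): returned '0CEFU', offset=26
After 9 (read(3)): returned '', offset=26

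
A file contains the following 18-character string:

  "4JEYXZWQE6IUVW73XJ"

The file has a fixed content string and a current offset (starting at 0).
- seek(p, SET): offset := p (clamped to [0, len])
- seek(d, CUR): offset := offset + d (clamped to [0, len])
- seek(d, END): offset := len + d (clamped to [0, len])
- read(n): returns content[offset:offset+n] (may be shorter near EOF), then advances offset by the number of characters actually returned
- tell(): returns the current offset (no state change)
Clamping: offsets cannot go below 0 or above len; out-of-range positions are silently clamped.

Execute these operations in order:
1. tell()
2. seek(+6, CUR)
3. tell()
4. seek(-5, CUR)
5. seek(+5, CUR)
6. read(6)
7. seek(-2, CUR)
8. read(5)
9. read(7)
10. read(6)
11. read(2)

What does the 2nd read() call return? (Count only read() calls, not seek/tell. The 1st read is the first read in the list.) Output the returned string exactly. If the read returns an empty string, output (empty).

Answer: IUVW7

Derivation:
After 1 (tell()): offset=0
After 2 (seek(+6, CUR)): offset=6
After 3 (tell()): offset=6
After 4 (seek(-5, CUR)): offset=1
After 5 (seek(+5, CUR)): offset=6
After 6 (read(6)): returned 'WQE6IU', offset=12
After 7 (seek(-2, CUR)): offset=10
After 8 (read(5)): returned 'IUVW7', offset=15
After 9 (read(7)): returned '3XJ', offset=18
After 10 (read(6)): returned '', offset=18
After 11 (read(2)): returned '', offset=18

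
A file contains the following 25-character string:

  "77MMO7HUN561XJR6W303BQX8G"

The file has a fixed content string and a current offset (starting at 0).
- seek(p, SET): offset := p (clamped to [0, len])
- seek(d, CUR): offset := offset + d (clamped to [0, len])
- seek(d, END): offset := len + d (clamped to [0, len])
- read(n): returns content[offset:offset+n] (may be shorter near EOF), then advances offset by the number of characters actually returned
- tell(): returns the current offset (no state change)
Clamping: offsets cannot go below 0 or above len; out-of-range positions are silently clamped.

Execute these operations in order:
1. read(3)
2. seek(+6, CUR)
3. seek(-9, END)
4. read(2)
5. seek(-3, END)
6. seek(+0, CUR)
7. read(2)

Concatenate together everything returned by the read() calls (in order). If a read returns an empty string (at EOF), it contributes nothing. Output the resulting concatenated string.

Answer: 77MW3X8

Derivation:
After 1 (read(3)): returned '77M', offset=3
After 2 (seek(+6, CUR)): offset=9
After 3 (seek(-9, END)): offset=16
After 4 (read(2)): returned 'W3', offset=18
After 5 (seek(-3, END)): offset=22
After 6 (seek(+0, CUR)): offset=22
After 7 (read(2)): returned 'X8', offset=24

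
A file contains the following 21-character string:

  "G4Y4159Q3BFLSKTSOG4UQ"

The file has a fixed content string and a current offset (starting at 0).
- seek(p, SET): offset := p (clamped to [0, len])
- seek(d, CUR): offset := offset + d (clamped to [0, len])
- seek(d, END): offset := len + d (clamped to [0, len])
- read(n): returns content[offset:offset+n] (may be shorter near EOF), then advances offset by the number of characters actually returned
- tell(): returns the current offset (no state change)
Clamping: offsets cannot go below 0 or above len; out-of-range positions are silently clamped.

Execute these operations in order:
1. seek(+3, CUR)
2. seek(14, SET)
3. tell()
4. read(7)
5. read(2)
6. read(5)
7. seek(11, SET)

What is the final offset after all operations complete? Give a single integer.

Answer: 11

Derivation:
After 1 (seek(+3, CUR)): offset=3
After 2 (seek(14, SET)): offset=14
After 3 (tell()): offset=14
After 4 (read(7)): returned 'TSOG4UQ', offset=21
After 5 (read(2)): returned '', offset=21
After 6 (read(5)): returned '', offset=21
After 7 (seek(11, SET)): offset=11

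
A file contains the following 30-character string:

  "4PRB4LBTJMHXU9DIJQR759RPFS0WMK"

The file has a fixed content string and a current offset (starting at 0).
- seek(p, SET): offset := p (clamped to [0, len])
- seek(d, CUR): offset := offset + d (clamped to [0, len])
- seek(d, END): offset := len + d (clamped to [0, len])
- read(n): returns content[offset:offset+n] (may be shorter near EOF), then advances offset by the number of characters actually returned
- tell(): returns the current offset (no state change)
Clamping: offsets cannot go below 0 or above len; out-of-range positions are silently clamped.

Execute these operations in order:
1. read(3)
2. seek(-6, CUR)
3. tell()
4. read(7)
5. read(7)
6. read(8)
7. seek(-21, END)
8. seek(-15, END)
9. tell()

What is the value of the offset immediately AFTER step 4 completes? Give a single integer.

After 1 (read(3)): returned '4PR', offset=3
After 2 (seek(-6, CUR)): offset=0
After 3 (tell()): offset=0
After 4 (read(7)): returned '4PRB4LB', offset=7

Answer: 7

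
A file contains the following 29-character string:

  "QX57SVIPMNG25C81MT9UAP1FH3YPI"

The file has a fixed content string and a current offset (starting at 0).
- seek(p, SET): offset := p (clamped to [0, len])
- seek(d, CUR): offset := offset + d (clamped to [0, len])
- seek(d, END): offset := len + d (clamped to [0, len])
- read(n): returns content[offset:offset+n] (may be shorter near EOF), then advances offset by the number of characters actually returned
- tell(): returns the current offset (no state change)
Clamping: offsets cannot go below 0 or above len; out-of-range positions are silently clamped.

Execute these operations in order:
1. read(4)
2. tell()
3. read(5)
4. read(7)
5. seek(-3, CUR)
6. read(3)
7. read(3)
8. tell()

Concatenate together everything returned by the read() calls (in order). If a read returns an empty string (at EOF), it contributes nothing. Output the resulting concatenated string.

After 1 (read(4)): returned 'QX57', offset=4
After 2 (tell()): offset=4
After 3 (read(5)): returned 'SVIPM', offset=9
After 4 (read(7)): returned 'NG25C81', offset=16
After 5 (seek(-3, CUR)): offset=13
After 6 (read(3)): returned 'C81', offset=16
After 7 (read(3)): returned 'MT9', offset=19
After 8 (tell()): offset=19

Answer: QX57SVIPMNG25C81C81MT9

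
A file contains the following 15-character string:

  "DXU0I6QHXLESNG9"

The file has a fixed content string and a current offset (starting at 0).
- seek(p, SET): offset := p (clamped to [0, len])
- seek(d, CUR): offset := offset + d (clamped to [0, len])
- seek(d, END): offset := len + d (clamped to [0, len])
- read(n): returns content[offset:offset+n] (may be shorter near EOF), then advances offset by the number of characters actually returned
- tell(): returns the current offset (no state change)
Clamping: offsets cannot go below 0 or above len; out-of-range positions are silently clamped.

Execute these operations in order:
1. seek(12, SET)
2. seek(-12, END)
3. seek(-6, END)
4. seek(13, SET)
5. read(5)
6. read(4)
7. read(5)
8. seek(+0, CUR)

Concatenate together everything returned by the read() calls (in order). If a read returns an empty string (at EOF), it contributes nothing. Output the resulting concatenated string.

Answer: G9

Derivation:
After 1 (seek(12, SET)): offset=12
After 2 (seek(-12, END)): offset=3
After 3 (seek(-6, END)): offset=9
After 4 (seek(13, SET)): offset=13
After 5 (read(5)): returned 'G9', offset=15
After 6 (read(4)): returned '', offset=15
After 7 (read(5)): returned '', offset=15
After 8 (seek(+0, CUR)): offset=15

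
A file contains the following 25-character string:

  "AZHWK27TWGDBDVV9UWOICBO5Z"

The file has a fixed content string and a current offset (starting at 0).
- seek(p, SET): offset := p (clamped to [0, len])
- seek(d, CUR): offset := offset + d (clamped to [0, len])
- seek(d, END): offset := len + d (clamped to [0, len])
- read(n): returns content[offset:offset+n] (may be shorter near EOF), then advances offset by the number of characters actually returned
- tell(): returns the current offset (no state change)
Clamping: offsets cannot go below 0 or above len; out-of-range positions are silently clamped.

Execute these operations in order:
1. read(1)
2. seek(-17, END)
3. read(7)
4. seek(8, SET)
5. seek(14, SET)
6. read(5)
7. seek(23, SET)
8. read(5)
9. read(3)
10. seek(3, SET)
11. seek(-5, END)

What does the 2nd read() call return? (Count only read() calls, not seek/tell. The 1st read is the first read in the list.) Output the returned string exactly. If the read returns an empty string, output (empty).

Answer: WGDBDVV

Derivation:
After 1 (read(1)): returned 'A', offset=1
After 2 (seek(-17, END)): offset=8
After 3 (read(7)): returned 'WGDBDVV', offset=15
After 4 (seek(8, SET)): offset=8
After 5 (seek(14, SET)): offset=14
After 6 (read(5)): returned 'V9UWO', offset=19
After 7 (seek(23, SET)): offset=23
After 8 (read(5)): returned '5Z', offset=25
After 9 (read(3)): returned '', offset=25
After 10 (seek(3, SET)): offset=3
After 11 (seek(-5, END)): offset=20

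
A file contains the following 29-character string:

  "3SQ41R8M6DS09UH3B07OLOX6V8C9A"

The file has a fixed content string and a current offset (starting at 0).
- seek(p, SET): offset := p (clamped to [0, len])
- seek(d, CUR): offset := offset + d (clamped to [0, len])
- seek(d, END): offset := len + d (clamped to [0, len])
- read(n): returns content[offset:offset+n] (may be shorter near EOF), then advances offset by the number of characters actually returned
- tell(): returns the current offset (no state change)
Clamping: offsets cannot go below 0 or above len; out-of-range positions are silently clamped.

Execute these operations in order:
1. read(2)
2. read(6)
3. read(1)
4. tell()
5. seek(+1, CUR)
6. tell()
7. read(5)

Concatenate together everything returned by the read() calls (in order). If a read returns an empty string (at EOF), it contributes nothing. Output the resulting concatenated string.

Answer: 3SQ41R8M6S09UH

Derivation:
After 1 (read(2)): returned '3S', offset=2
After 2 (read(6)): returned 'Q41R8M', offset=8
After 3 (read(1)): returned '6', offset=9
After 4 (tell()): offset=9
After 5 (seek(+1, CUR)): offset=10
After 6 (tell()): offset=10
After 7 (read(5)): returned 'S09UH', offset=15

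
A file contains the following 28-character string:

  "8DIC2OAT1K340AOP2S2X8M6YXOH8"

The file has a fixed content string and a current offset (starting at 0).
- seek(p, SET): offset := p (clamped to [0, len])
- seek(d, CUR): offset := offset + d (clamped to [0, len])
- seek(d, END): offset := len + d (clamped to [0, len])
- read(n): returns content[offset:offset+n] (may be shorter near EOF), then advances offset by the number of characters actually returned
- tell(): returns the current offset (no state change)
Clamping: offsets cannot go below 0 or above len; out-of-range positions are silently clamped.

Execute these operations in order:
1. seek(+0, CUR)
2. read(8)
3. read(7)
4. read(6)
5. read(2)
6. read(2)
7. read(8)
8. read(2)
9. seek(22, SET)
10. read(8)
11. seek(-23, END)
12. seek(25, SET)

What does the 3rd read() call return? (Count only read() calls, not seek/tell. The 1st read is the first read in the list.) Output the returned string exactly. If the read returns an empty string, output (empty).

After 1 (seek(+0, CUR)): offset=0
After 2 (read(8)): returned '8DIC2OAT', offset=8
After 3 (read(7)): returned '1K340AO', offset=15
After 4 (read(6)): returned 'P2S2X8', offset=21
After 5 (read(2)): returned 'M6', offset=23
After 6 (read(2)): returned 'YX', offset=25
After 7 (read(8)): returned 'OH8', offset=28
After 8 (read(2)): returned '', offset=28
After 9 (seek(22, SET)): offset=22
After 10 (read(8)): returned '6YXOH8', offset=28
After 11 (seek(-23, END)): offset=5
After 12 (seek(25, SET)): offset=25

Answer: P2S2X8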